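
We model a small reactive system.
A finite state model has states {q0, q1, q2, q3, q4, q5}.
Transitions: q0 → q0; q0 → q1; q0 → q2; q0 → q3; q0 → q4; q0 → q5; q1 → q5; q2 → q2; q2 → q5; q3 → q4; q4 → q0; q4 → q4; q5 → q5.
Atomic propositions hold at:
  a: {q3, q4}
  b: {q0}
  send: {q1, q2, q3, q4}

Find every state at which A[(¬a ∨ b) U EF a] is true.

{q0, q3, q4}

Sat(¬a) = {q0, q1, q2, q5}
Sat(¬a ∨ b) = {q0, q1, q2, q5}
EF a: least fixpoint, start Z0 = {q3, q4}, add states with some successor in Z. Z1 = {q0, q3, q4}; fixed.
Sat(EF a) = {q0, q3, q4}
A[(¬a ∨ b) U EF a]: least fixpoint, start Z0 = Sat(EF a) = {q0, q3, q4}, add states in Sat(¬a ∨ b) with every successor in Z. Already a fixed point.
Sat(A[(¬a ∨ b) U EF a]) = {q0, q3, q4}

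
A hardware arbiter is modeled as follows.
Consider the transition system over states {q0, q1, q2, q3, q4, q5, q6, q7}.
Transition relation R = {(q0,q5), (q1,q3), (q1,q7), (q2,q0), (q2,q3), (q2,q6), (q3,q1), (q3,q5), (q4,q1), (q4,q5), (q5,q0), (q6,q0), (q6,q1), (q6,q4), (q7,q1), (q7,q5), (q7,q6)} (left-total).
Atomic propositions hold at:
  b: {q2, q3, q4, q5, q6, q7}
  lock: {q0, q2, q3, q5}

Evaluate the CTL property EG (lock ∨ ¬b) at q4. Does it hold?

No

Sat(¬b) = {q0, q1}
Sat(lock ∨ ¬b) = {q0, q1, q2, q3, q5}
EG (lock ∨ ¬b): greatest fixpoint, start Z0 = {q0, q1, q2, q3, q5}, keep only states in Sat with some successor in Z. Already a fixed point.
Sat(EG (lock ∨ ¬b)) = {q0, q1, q2, q3, q5}
q4 ∉ Sat(EG (lock ∨ ¬b)) = {q0, q1, q2, q3, q5}, so the formula does not hold at q4.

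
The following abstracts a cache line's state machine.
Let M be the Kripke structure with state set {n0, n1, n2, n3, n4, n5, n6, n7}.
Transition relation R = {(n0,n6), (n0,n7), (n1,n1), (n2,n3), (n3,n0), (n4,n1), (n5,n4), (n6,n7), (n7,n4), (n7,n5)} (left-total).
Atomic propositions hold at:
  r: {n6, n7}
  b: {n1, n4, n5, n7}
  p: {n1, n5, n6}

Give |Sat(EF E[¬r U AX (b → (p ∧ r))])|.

Sat(¬r) = {n0, n1, n2, n3, n4, n5}
Sat(p ∧ r) = {n6}
Sat(b → (p ∧ r)) = {n0, n2, n3, n6}
Sat(AX (b → (p ∧ r))) = {s : every successor in {n0, n2, n3, n6}} = {n2, n3}
E[¬r U AX (b → (p ∧ r))]: least fixpoint, start Z0 = Sat(AX (b → (p ∧ r))) = {n2, n3}, add states in Sat(¬r) with some successor in Z. Already a fixed point.
Sat(E[¬r U AX (b → (p ∧ r))]) = {n2, n3}
EF E[¬r U AX (b → (p ∧ r))]: least fixpoint, start Z0 = {n2, n3}, add states with some successor in Z. Already a fixed point.
Sat(EF E[¬r U AX (b → (p ∧ r))]) = {n2, n3}
|Sat(EF E[¬r U AX (b → (p ∧ r))])| = |{n2, n3}| = 2.

2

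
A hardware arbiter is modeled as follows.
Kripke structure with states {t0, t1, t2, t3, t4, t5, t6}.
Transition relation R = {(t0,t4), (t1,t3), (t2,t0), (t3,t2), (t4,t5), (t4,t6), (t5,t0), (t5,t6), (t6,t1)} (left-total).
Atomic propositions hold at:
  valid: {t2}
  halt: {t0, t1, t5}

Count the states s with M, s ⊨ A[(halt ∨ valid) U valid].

1

Sat(halt ∨ valid) = {t0, t1, t2, t5}
A[(halt ∨ valid) U valid]: least fixpoint, start Z0 = Sat(valid) = {t2}, add states in Sat(halt ∨ valid) with every successor in Z. Already a fixed point.
Sat(A[(halt ∨ valid) U valid]) = {t2}
|Sat(A[(halt ∨ valid) U valid])| = |{t2}| = 1.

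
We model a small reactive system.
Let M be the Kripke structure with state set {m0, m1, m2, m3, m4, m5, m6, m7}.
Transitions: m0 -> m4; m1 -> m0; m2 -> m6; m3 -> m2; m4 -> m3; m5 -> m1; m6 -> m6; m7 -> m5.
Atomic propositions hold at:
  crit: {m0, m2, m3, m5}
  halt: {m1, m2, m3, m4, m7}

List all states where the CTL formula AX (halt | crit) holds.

Sat(halt | crit) = {m0, m1, m2, m3, m4, m5, m7}
Sat(AX (halt | crit)) = {s : every successor in {m0, m1, m2, m3, m4, m5, m7}} = {m0, m1, m3, m4, m5, m7}

{m0, m1, m3, m4, m5, m7}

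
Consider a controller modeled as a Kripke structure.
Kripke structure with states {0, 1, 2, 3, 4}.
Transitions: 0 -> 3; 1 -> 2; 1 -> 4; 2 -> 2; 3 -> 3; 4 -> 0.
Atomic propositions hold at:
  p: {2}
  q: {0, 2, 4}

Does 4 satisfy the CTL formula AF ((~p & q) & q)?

Sat(~p) = {0, 1, 3, 4}
Sat(~p & q) = {0, 4}
Sat((~p & q) & q) = {0, 4}
AF ((~p & q) & q): least fixpoint, start Z0 = {0, 4}, add states with every successor in Z. Already a fixed point.
Sat(AF ((~p & q) & q)) = {0, 4}
4 ∈ Sat(AF ((~p & q) & q)) = {0, 4}, so the formula holds at 4.

Yes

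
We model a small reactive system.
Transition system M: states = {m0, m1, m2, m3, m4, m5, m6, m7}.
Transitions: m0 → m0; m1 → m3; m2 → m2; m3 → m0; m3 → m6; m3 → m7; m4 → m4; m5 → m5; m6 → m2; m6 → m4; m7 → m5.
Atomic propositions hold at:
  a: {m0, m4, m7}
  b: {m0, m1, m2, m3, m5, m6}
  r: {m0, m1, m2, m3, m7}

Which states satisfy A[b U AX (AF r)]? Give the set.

{m0, m1, m2}

AF r: least fixpoint, start Z0 = {m0, m1, m2, m3, m7}, add states with every successor in Z. Already a fixed point.
Sat(AF r) = {m0, m1, m2, m3, m7}
Sat(AX (AF r)) = {s : every successor in {m0, m1, m2, m3, m7}} = {m0, m1, m2}
A[b U AX (AF r)]: least fixpoint, start Z0 = Sat(AX (AF r)) = {m0, m1, m2}, add states in Sat(b) with every successor in Z. Already a fixed point.
Sat(A[b U AX (AF r)]) = {m0, m1, m2}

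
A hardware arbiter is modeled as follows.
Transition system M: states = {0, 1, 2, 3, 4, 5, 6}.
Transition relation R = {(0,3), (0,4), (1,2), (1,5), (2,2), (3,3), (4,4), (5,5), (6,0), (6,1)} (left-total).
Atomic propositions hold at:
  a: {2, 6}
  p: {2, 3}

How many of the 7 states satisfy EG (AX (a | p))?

Sat(a | p) = {2, 3, 6}
Sat(AX (a | p)) = {s : every successor in {2, 3, 6}} = {2, 3}
EG (AX (a | p)): greatest fixpoint, start Z0 = {2, 3}, keep only states in Sat with some successor in Z. Already a fixed point.
Sat(EG (AX (a | p))) = {2, 3}
|Sat(EG (AX (a | p)))| = |{2, 3}| = 2.

2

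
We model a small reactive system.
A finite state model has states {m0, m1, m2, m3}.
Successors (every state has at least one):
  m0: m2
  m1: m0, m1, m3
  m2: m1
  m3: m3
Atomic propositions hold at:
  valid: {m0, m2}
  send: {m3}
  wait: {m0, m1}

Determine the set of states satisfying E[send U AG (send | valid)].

Sat(send | valid) = {m0, m2, m3}
AG (send | valid): greatest fixpoint, start Z0 = {m0, m2, m3}, keep only states in Sat with every successor in Z. Z1 = {m0, m3}; Z2 = {m3}; fixed.
Sat(AG (send | valid)) = {m3}
E[send U AG (send | valid)]: least fixpoint, start Z0 = Sat(AG (send | valid)) = {m3}, add states in Sat(send) with some successor in Z. Already a fixed point.
Sat(E[send U AG (send | valid)]) = {m3}

{m3}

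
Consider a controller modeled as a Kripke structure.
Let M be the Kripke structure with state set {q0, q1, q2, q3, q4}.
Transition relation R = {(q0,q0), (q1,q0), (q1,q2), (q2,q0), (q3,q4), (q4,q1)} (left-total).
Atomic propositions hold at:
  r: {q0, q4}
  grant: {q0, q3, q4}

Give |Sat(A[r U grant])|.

3

A[r U grant]: least fixpoint, start Z0 = Sat(grant) = {q0, q3, q4}, add states in Sat(r) with every successor in Z. Already a fixed point.
Sat(A[r U grant]) = {q0, q3, q4}
|Sat(A[r U grant])| = |{q0, q3, q4}| = 3.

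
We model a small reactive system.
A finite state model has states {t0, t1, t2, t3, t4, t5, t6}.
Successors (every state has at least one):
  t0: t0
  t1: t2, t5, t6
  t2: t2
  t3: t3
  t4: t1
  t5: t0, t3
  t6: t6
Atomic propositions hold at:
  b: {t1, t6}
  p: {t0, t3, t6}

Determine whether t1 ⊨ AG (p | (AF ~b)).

No

Sat(~b) = {t0, t2, t3, t4, t5}
AF ~b: least fixpoint, start Z0 = {t0, t2, t3, t4, t5}, add states with every successor in Z. Already a fixed point.
Sat(AF ~b) = {t0, t2, t3, t4, t5}
Sat(p | (AF ~b)) = {t0, t2, t3, t4, t5, t6}
AG (p | (AF ~b)): greatest fixpoint, start Z0 = {t0, t2, t3, t4, t5, t6}, keep only states in Sat with every successor in Z. Z1 = {t0, t2, t3, t5, t6}; fixed.
Sat(AG (p | (AF ~b))) = {t0, t2, t3, t5, t6}
t1 ∉ Sat(AG (p | (AF ~b))) = {t0, t2, t3, t5, t6}, so the formula does not hold at t1.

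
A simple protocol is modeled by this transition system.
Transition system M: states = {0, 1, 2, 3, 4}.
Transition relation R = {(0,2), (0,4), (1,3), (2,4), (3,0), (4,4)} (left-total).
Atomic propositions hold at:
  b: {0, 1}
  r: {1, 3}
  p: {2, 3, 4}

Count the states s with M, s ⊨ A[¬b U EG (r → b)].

Sat(¬b) = {2, 3, 4}
Sat(r → b) = {0, 1, 2, 4}
EG (r → b): greatest fixpoint, start Z0 = {0, 1, 2, 4}, keep only states in Sat with some successor in Z. Z1 = {0, 2, 4}; fixed.
Sat(EG (r → b)) = {0, 2, 4}
A[¬b U EG (r → b)]: least fixpoint, start Z0 = Sat(EG (r → b)) = {0, 2, 4}, add states in Sat(¬b) with every successor in Z. Z1 = {0, 2, 3, 4}; fixed.
Sat(A[¬b U EG (r → b)]) = {0, 2, 3, 4}
|Sat(A[¬b U EG (r → b)])| = |{0, 2, 3, 4}| = 4.

4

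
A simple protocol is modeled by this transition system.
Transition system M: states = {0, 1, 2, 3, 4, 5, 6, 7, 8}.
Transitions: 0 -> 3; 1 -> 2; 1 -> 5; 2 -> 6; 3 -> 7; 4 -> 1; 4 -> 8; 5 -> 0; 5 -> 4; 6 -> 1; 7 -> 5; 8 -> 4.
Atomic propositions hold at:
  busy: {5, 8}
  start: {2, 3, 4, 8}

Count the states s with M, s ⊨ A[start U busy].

A[start U busy]: least fixpoint, start Z0 = Sat(busy) = {5, 8}, add states in Sat(start) with every successor in Z. Already a fixed point.
Sat(A[start U busy]) = {5, 8}
|Sat(A[start U busy])| = |{5, 8}| = 2.

2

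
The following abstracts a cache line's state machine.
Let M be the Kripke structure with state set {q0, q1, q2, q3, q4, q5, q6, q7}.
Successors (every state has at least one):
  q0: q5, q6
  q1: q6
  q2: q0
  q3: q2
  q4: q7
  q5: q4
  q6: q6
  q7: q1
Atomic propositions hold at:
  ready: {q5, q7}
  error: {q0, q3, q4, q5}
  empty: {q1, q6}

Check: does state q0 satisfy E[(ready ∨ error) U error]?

Sat(ready ∨ error) = {q0, q3, q4, q5, q7}
E[(ready ∨ error) U error]: least fixpoint, start Z0 = Sat(error) = {q0, q3, q4, q5}, add states in Sat(ready ∨ error) with some successor in Z. Already a fixed point.
Sat(E[(ready ∨ error) U error]) = {q0, q3, q4, q5}
q0 ∈ Sat(E[(ready ∨ error) U error]) = {q0, q3, q4, q5}, so the formula holds at q0.

Yes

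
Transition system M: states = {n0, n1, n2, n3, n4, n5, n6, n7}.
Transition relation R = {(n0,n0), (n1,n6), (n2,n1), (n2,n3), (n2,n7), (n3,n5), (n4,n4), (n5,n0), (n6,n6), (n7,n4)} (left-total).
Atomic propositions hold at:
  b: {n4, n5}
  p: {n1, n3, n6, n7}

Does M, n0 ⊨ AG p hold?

No

AG p: greatest fixpoint, start Z0 = {n1, n3, n6, n7}, keep only states in Sat with every successor in Z. Z1 = {n1, n6}; fixed.
Sat(AG p) = {n1, n6}
n0 ∉ Sat(AG p) = {n1, n6}, so the formula does not hold at n0.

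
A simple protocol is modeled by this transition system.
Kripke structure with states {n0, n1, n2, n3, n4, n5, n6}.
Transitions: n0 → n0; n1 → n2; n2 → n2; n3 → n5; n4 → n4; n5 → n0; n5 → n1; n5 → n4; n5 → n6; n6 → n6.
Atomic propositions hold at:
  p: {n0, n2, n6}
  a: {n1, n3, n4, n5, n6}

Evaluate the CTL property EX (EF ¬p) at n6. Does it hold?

Sat(¬p) = {n1, n3, n4, n5}
EF ¬p: least fixpoint, start Z0 = {n1, n3, n4, n5}, add states with some successor in Z. Already a fixed point.
Sat(EF ¬p) = {n1, n3, n4, n5}
Sat(EX (EF ¬p)) = {s : some successor in {n1, n3, n4, n5}} = {n3, n4, n5}
n6 ∉ Sat(EX (EF ¬p)) = {n3, n4, n5}, so the formula does not hold at n6.

No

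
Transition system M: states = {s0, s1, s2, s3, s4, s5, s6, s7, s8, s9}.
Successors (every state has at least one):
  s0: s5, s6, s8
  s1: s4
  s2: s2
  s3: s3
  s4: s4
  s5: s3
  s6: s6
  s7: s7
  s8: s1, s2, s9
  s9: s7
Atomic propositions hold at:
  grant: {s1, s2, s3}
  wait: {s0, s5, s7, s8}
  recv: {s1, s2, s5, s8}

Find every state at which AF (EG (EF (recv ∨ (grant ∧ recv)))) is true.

{s0, s2, s8}

Sat(grant ∧ recv) = {s1, s2}
Sat(recv ∨ (grant ∧ recv)) = {s1, s2, s5, s8}
EF (recv ∨ (grant ∧ recv)): least fixpoint, start Z0 = {s1, s2, s5, s8}, add states with some successor in Z. Z1 = {s0, s1, s2, s5, s8}; fixed.
Sat(EF (recv ∨ (grant ∧ recv))) = {s0, s1, s2, s5, s8}
EG (EF (recv ∨ (grant ∧ recv))): greatest fixpoint, start Z0 = {s0, s1, s2, s5, s8}, keep only states in Sat with some successor in Z. Z1 = {s0, s2, s8}; fixed.
Sat(EG (EF (recv ∨ (grant ∧ recv)))) = {s0, s2, s8}
AF (EG (EF (recv ∨ (grant ∧ recv)))): least fixpoint, start Z0 = {s0, s2, s8}, add states with every successor in Z. Already a fixed point.
Sat(AF (EG (EF (recv ∨ (grant ∧ recv))))) = {s0, s2, s8}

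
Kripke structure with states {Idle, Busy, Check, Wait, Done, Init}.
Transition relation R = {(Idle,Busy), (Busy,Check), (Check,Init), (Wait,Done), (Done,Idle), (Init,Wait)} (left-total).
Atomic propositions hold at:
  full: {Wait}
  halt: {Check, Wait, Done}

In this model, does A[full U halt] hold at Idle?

No

A[full U halt]: least fixpoint, start Z0 = Sat(halt) = {Check, Wait, Done}, add states in Sat(full) with every successor in Z. Already a fixed point.
Sat(A[full U halt]) = {Check, Wait, Done}
Idle ∉ Sat(A[full U halt]) = {Check, Wait, Done}, so the formula does not hold at Idle.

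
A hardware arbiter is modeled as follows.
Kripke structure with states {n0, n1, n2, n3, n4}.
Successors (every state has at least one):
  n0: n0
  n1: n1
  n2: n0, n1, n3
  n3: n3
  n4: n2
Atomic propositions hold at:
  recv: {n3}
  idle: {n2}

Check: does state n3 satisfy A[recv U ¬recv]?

Sat(¬recv) = {n0, n1, n2, n4}
A[recv U ¬recv]: least fixpoint, start Z0 = Sat(¬recv) = {n0, n1, n2, n4}, add states in Sat(recv) with every successor in Z. Already a fixed point.
Sat(A[recv U ¬recv]) = {n0, n1, n2, n4}
n3 ∉ Sat(A[recv U ¬recv]) = {n0, n1, n2, n4}, so the formula does not hold at n3.

No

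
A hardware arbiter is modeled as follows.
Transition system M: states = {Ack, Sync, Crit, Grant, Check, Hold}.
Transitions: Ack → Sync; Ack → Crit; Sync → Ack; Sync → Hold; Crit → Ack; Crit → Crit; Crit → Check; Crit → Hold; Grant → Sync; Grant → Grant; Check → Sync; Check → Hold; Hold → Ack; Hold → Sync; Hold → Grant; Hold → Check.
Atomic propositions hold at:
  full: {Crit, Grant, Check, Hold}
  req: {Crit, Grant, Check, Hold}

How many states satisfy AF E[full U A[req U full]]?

A[req U full]: least fixpoint, start Z0 = Sat(full) = {Crit, Grant, Check, Hold}, add states in Sat(req) with every successor in Z. Already a fixed point.
Sat(A[req U full]) = {Crit, Grant, Check, Hold}
E[full U A[req U full]]: least fixpoint, start Z0 = Sat(A[req U full]) = {Crit, Grant, Check, Hold}, add states in Sat(full) with some successor in Z. Already a fixed point.
Sat(E[full U A[req U full]]) = {Crit, Grant, Check, Hold}
AF E[full U A[req U full]]: least fixpoint, start Z0 = {Crit, Grant, Check, Hold}, add states with every successor in Z. Already a fixed point.
Sat(AF E[full U A[req U full]]) = {Crit, Grant, Check, Hold}
|Sat(AF E[full U A[req U full]])| = |{Crit, Grant, Check, Hold}| = 4.

4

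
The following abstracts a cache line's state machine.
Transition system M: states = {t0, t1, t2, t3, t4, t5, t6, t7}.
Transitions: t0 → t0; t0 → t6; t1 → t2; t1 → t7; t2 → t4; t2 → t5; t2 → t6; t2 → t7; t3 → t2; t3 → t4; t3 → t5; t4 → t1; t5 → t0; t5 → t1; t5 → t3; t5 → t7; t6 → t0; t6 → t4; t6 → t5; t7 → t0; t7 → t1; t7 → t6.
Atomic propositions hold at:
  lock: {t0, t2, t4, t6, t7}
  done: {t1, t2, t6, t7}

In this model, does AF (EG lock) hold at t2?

EG lock: greatest fixpoint, start Z0 = {t0, t2, t4, t6, t7}, keep only states in Sat with some successor in Z. Z1 = {t0, t2, t6, t7}; fixed.
Sat(EG lock) = {t0, t2, t6, t7}
AF (EG lock): least fixpoint, start Z0 = {t0, t2, t6, t7}, add states with every successor in Z. Z1 = {t0, t1, t2, t6, t7}; Z2 = {t0, t1, t2, t4, t6, t7}; fixed.
Sat(AF (EG lock)) = {t0, t1, t2, t4, t6, t7}
t2 ∈ Sat(AF (EG lock)) = {t0, t1, t2, t4, t6, t7}, so the formula holds at t2.

Yes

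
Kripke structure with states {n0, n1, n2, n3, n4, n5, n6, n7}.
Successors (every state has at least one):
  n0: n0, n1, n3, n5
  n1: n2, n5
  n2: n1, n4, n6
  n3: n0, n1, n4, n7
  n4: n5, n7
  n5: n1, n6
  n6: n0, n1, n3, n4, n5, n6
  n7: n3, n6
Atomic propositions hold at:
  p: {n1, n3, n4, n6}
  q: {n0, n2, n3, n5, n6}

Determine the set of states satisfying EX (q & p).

Sat(q & p) = {n3, n6}
Sat(EX (q & p)) = {s : some successor in {n3, n6}} = {n0, n2, n5, n6, n7}

{n0, n2, n5, n6, n7}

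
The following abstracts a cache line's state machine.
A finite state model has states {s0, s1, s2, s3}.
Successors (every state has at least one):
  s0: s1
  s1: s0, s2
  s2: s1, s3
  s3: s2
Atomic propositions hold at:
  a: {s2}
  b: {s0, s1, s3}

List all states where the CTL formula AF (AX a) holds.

Sat(AX a) = {s : every successor in {s2}} = {s3}
AF (AX a): least fixpoint, start Z0 = {s3}, add states with every successor in Z. Already a fixed point.
Sat(AF (AX a)) = {s3}

{s3}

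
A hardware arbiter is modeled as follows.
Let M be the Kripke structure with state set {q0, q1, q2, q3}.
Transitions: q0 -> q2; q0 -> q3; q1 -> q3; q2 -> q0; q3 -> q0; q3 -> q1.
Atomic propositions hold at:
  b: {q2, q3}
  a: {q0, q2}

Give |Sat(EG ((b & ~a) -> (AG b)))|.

2

Sat(~a) = {q1, q3}
Sat(b & ~a) = {q3}
AG b: greatest fixpoint, start Z0 = {q2, q3}, keep only states in Sat with every successor in Z. Z1 = ∅; fixed.
Sat(AG b) = ∅
Sat((b & ~a) -> (AG b)) = {q0, q1, q2}
EG ((b & ~a) -> (AG b)): greatest fixpoint, start Z0 = {q0, q1, q2}, keep only states in Sat with some successor in Z. Z1 = {q0, q2}; fixed.
Sat(EG ((b & ~a) -> (AG b))) = {q0, q2}
|Sat(EG ((b & ~a) -> (AG b)))| = |{q0, q2}| = 2.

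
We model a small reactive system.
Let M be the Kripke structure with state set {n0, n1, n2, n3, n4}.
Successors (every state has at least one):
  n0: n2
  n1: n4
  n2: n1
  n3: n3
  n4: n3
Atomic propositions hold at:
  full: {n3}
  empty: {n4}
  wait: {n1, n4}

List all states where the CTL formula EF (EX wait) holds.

{n0, n1, n2}

Sat(EX wait) = {s : some successor in {n1, n4}} = {n1, n2}
EF (EX wait): least fixpoint, start Z0 = {n1, n2}, add states with some successor in Z. Z1 = {n0, n1, n2}; fixed.
Sat(EF (EX wait)) = {n0, n1, n2}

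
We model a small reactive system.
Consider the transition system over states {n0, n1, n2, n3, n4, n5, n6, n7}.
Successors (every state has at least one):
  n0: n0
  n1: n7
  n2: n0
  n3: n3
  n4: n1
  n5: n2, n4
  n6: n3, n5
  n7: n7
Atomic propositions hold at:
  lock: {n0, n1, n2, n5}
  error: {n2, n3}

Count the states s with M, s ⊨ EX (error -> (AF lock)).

7

AF lock: least fixpoint, start Z0 = {n0, n1, n2, n5}, add states with every successor in Z. Z1 = {n0, n1, n2, n4, n5}; fixed.
Sat(AF lock) = {n0, n1, n2, n4, n5}
Sat(error -> (AF lock)) = {n0, n1, n2, n4, n5, n6, n7}
Sat(EX (error -> (AF lock))) = {s : some successor in {n0, n1, n2, n4, n5, n6, n7}} = {n0, n1, n2, n4, n5, n6, n7}
|Sat(EX (error -> (AF lock)))| = |{n0, n1, n2, n4, n5, n6, n7}| = 7.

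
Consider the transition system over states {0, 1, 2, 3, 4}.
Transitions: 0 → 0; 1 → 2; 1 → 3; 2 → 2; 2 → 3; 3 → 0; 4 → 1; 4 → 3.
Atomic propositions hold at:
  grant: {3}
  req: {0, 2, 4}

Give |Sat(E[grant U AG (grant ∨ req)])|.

3

Sat(grant ∨ req) = {0, 2, 3, 4}
AG (grant ∨ req): greatest fixpoint, start Z0 = {0, 2, 3, 4}, keep only states in Sat with every successor in Z. Z1 = {0, 2, 3}; fixed.
Sat(AG (grant ∨ req)) = {0, 2, 3}
E[grant U AG (grant ∨ req)]: least fixpoint, start Z0 = Sat(AG (grant ∨ req)) = {0, 2, 3}, add states in Sat(grant) with some successor in Z. Already a fixed point.
Sat(E[grant U AG (grant ∨ req)]) = {0, 2, 3}
|Sat(E[grant U AG (grant ∨ req)])| = |{0, 2, 3}| = 3.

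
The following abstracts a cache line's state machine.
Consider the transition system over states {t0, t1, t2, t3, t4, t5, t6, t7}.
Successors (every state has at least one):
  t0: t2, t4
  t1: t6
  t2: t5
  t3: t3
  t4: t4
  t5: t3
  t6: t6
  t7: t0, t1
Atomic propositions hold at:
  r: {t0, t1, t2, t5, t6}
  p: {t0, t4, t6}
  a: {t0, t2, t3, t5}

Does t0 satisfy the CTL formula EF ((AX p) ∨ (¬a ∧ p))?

Yes

Sat(AX p) = {s : every successor in {t0, t4, t6}} = {t1, t4, t6}
Sat(¬a) = {t1, t4, t6, t7}
Sat(¬a ∧ p) = {t4, t6}
Sat((AX p) ∨ (¬a ∧ p)) = {t1, t4, t6}
EF ((AX p) ∨ (¬a ∧ p)): least fixpoint, start Z0 = {t1, t4, t6}, add states with some successor in Z. Z1 = {t0, t1, t4, t6, t7}; fixed.
Sat(EF ((AX p) ∨ (¬a ∧ p))) = {t0, t1, t4, t6, t7}
t0 ∈ Sat(EF ((AX p) ∨ (¬a ∧ p))) = {t0, t1, t4, t6, t7}, so the formula holds at t0.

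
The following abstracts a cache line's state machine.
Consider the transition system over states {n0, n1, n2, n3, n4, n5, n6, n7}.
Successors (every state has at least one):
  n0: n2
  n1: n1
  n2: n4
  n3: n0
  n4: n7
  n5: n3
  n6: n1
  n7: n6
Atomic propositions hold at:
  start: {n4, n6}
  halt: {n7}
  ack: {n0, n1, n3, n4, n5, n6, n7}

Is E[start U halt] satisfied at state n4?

E[start U halt]: least fixpoint, start Z0 = Sat(halt) = {n7}, add states in Sat(start) with some successor in Z. Z1 = {n4, n7}; fixed.
Sat(E[start U halt]) = {n4, n7}
n4 ∈ Sat(E[start U halt]) = {n4, n7}, so the formula holds at n4.

Yes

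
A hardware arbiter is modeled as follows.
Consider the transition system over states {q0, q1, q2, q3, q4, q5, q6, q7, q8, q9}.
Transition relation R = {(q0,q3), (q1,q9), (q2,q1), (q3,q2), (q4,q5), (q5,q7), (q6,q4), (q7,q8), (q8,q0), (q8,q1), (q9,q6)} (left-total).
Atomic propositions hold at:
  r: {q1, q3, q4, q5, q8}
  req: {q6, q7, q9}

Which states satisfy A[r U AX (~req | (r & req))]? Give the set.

{q0, q2, q3, q4, q5, q6, q7, q8}

Sat(~req) = {q0, q1, q2, q3, q4, q5, q8}
Sat(r & req) = ∅
Sat(~req | (r & req)) = {q0, q1, q2, q3, q4, q5, q8}
Sat(AX (~req | (r & req))) = {s : every successor in {q0, q1, q2, q3, q4, q5, q8}} = {q0, q2, q3, q4, q6, q7, q8}
A[r U AX (~req | (r & req))]: least fixpoint, start Z0 = Sat(AX (~req | (r & req))) = {q0, q2, q3, q4, q6, q7, q8}, add states in Sat(r) with every successor in Z. Z1 = {q0, q2, q3, q4, q5, q6, q7, q8}; fixed.
Sat(A[r U AX (~req | (r & req))]) = {q0, q2, q3, q4, q5, q6, q7, q8}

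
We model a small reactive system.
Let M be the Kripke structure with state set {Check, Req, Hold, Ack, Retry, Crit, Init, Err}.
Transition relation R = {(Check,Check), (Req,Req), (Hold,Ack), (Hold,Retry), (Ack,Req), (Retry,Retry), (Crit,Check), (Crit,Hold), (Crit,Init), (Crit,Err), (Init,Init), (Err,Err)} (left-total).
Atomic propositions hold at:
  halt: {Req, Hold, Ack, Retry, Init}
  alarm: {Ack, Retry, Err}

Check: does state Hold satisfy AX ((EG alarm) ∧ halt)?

No

EG alarm: greatest fixpoint, start Z0 = {Ack, Retry, Err}, keep only states in Sat with some successor in Z. Z1 = {Retry, Err}; fixed.
Sat(EG alarm) = {Retry, Err}
Sat((EG alarm) ∧ halt) = {Retry}
Sat(AX ((EG alarm) ∧ halt)) = {s : every successor in {Retry}} = {Retry}
Hold ∉ Sat(AX ((EG alarm) ∧ halt)) = {Retry}, so the formula does not hold at Hold.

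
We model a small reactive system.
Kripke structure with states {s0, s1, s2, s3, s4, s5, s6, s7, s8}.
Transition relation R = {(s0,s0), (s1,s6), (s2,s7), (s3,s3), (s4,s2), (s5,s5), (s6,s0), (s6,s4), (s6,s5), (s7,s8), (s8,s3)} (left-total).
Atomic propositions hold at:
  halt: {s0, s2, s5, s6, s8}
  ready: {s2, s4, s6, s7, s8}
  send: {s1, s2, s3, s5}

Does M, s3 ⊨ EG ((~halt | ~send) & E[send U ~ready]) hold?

Yes

Sat(~halt) = {s1, s3, s4, s7}
Sat(~send) = {s0, s4, s6, s7, s8}
Sat(~halt | ~send) = {s0, s1, s3, s4, s6, s7, s8}
Sat(~ready) = {s0, s1, s3, s5}
E[send U ~ready]: least fixpoint, start Z0 = Sat(~ready) = {s0, s1, s3, s5}, add states in Sat(send) with some successor in Z. Already a fixed point.
Sat(E[send U ~ready]) = {s0, s1, s3, s5}
Sat((~halt | ~send) & E[send U ~ready]) = {s0, s1, s3}
EG ((~halt | ~send) & E[send U ~ready]): greatest fixpoint, start Z0 = {s0, s1, s3}, keep only states in Sat with some successor in Z. Z1 = {s0, s3}; fixed.
Sat(EG ((~halt | ~send) & E[send U ~ready])) = {s0, s3}
s3 ∈ Sat(EG ((~halt | ~send) & E[send U ~ready])) = {s0, s3}, so the formula holds at s3.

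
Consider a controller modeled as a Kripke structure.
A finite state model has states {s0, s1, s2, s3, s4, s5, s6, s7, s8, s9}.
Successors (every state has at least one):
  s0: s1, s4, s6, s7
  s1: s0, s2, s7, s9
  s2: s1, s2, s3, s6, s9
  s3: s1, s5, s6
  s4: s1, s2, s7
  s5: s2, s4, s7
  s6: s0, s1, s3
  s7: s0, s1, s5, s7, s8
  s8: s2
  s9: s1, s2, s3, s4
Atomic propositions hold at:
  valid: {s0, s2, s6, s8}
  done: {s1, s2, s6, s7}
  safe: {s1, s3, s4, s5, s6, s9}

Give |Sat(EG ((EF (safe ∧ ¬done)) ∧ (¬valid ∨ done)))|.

Sat(¬done) = {s0, s3, s4, s5, s8, s9}
Sat(safe ∧ ¬done) = {s3, s4, s5, s9}
EF (safe ∧ ¬done): least fixpoint, start Z0 = {s3, s4, s5, s9}, add states with some successor in Z. Z1 = {s0, s1, s2, s3, s4, s5, s6, s7, s9}; Z2 = {s0, s1, s2, s3, s4, s5, s6, s7, s8, s9}; fixed.
Sat(EF (safe ∧ ¬done)) = {s0, s1, s2, s3, s4, s5, s6, s7, s8, s9}
Sat(¬valid) = {s1, s3, s4, s5, s7, s9}
Sat(¬valid ∨ done) = {s1, s2, s3, s4, s5, s6, s7, s9}
Sat((EF (safe ∧ ¬done)) ∧ (¬valid ∨ done)) = {s1, s2, s3, s4, s5, s6, s7, s9}
EG ((EF (safe ∧ ¬done)) ∧ (¬valid ∨ done)): greatest fixpoint, start Z0 = {s1, s2, s3, s4, s5, s6, s7, s9}, keep only states in Sat with some successor in Z. Already a fixed point.
Sat(EG ((EF (safe ∧ ¬done)) ∧ (¬valid ∨ done))) = {s1, s2, s3, s4, s5, s6, s7, s9}
|Sat(EG ((EF (safe ∧ ¬done)) ∧ (¬valid ∨ done)))| = |{s1, s2, s3, s4, s5, s6, s7, s9}| = 8.

8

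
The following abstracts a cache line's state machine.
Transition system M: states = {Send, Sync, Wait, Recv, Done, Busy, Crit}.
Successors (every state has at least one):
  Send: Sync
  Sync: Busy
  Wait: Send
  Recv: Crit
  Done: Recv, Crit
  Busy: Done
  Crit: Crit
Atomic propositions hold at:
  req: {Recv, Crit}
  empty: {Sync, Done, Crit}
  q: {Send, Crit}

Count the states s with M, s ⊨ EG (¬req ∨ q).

Sat(¬req) = {Send, Sync, Wait, Done, Busy}
Sat(¬req ∨ q) = {Send, Sync, Wait, Done, Busy, Crit}
EG (¬req ∨ q): greatest fixpoint, start Z0 = {Send, Sync, Wait, Done, Busy, Crit}, keep only states in Sat with some successor in Z. Already a fixed point.
Sat(EG (¬req ∨ q)) = {Send, Sync, Wait, Done, Busy, Crit}
|Sat(EG (¬req ∨ q))| = |{Send, Sync, Wait, Done, Busy, Crit}| = 6.

6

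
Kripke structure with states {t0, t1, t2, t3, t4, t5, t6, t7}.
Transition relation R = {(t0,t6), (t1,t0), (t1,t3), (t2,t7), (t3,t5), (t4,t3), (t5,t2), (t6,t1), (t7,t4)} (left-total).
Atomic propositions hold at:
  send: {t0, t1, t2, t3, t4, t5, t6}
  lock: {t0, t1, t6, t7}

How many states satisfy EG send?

EG send: greatest fixpoint, start Z0 = {t0, t1, t2, t3, t4, t5, t6}, keep only states in Sat with some successor in Z. Z1 = {t0, t1, t3, t4, t5, t6}; Z2 = {t0, t1, t3, t4, t6}; Z3 = {t0, t1, t4, t6}; Z4 = {t0, t1, t6}; fixed.
Sat(EG send) = {t0, t1, t6}
|Sat(EG send)| = |{t0, t1, t6}| = 3.

3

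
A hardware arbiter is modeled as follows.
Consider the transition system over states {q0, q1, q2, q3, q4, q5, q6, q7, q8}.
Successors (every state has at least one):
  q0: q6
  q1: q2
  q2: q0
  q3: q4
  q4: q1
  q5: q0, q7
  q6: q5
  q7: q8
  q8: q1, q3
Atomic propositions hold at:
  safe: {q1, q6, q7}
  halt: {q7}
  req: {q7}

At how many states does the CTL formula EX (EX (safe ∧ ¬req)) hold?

4

Sat(¬req) = {q0, q1, q2, q3, q4, q5, q6, q8}
Sat(safe ∧ ¬req) = {q1, q6}
Sat(EX (safe ∧ ¬req)) = {s : some successor in {q1, q6}} = {q0, q4, q8}
Sat(EX (EX (safe ∧ ¬req))) = {s : some successor in {q0, q4, q8}} = {q2, q3, q5, q7}
|Sat(EX (EX (safe ∧ ¬req)))| = |{q2, q3, q5, q7}| = 4.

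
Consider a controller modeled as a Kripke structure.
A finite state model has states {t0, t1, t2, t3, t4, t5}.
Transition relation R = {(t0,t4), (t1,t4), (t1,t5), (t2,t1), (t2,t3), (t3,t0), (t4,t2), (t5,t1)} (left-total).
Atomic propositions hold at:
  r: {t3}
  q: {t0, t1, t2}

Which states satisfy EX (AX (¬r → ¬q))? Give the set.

Sat(¬r) = {t0, t1, t2, t4, t5}
Sat(¬q) = {t3, t4, t5}
Sat(¬r → ¬q) = {t3, t4, t5}
Sat(AX (¬r → ¬q)) = {s : every successor in {t3, t4, t5}} = {t0, t1}
Sat(EX (AX (¬r → ¬q))) = {s : some successor in {t0, t1}} = {t2, t3, t5}

{t2, t3, t5}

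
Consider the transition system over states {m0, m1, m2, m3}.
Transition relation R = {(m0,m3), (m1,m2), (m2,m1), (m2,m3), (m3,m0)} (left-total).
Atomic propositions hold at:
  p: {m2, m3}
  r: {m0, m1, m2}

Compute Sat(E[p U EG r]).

EG r: greatest fixpoint, start Z0 = {m0, m1, m2}, keep only states in Sat with some successor in Z. Z1 = {m1, m2}; fixed.
Sat(EG r) = {m1, m2}
E[p U EG r]: least fixpoint, start Z0 = Sat(EG r) = {m1, m2}, add states in Sat(p) with some successor in Z. Already a fixed point.
Sat(E[p U EG r]) = {m1, m2}

{m1, m2}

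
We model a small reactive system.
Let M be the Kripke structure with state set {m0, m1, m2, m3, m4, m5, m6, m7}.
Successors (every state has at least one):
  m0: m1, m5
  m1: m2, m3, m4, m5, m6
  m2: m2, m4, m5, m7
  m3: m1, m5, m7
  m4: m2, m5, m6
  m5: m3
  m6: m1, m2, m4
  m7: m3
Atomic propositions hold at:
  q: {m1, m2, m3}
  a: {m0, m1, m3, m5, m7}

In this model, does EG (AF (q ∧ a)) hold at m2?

No

Sat(q ∧ a) = {m1, m3}
AF (q ∧ a): least fixpoint, start Z0 = {m1, m3}, add states with every successor in Z. Z1 = {m1, m3, m5, m7}; Z2 = {m0, m1, m3, m5, m7}; fixed.
Sat(AF (q ∧ a)) = {m0, m1, m3, m5, m7}
EG (AF (q ∧ a)): greatest fixpoint, start Z0 = {m0, m1, m3, m5, m7}, keep only states in Sat with some successor in Z. Already a fixed point.
Sat(EG (AF (q ∧ a))) = {m0, m1, m3, m5, m7}
m2 ∉ Sat(EG (AF (q ∧ a))) = {m0, m1, m3, m5, m7}, so the formula does not hold at m2.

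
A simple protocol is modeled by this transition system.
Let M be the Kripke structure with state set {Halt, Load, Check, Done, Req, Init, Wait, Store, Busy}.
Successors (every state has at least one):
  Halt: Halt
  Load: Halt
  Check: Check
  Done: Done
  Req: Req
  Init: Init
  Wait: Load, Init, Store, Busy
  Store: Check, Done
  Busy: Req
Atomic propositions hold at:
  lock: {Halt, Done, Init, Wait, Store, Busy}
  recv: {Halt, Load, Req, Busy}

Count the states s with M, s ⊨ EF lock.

7

EF lock: least fixpoint, start Z0 = {Halt, Done, Init, Wait, Store, Busy}, add states with some successor in Z. Z1 = {Halt, Load, Done, Init, Wait, Store, Busy}; fixed.
Sat(EF lock) = {Halt, Load, Done, Init, Wait, Store, Busy}
|Sat(EF lock)| = |{Halt, Load, Done, Init, Wait, Store, Busy}| = 7.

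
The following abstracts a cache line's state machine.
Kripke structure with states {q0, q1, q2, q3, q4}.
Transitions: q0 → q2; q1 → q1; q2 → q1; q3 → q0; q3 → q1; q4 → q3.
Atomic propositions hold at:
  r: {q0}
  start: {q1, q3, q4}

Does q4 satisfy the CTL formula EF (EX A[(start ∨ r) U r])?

Yes

Sat(start ∨ r) = {q0, q1, q3, q4}
A[(start ∨ r) U r]: least fixpoint, start Z0 = Sat(r) = {q0}, add states in Sat(start ∨ r) with every successor in Z. Already a fixed point.
Sat(A[(start ∨ r) U r]) = {q0}
Sat(EX A[(start ∨ r) U r]) = {s : some successor in {q0}} = {q3}
EF (EX A[(start ∨ r) U r]): least fixpoint, start Z0 = {q3}, add states with some successor in Z. Z1 = {q3, q4}; fixed.
Sat(EF (EX A[(start ∨ r) U r])) = {q3, q4}
q4 ∈ Sat(EF (EX A[(start ∨ r) U r])) = {q3, q4}, so the formula holds at q4.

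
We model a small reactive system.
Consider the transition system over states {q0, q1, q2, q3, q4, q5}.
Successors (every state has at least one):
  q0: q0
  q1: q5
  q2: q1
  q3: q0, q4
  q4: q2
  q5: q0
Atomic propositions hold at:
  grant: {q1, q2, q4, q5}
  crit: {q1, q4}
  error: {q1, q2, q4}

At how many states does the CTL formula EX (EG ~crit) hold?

Sat(~crit) = {q0, q2, q3, q5}
EG ~crit: greatest fixpoint, start Z0 = {q0, q2, q3, q5}, keep only states in Sat with some successor in Z. Z1 = {q0, q3, q5}; fixed.
Sat(EG ~crit) = {q0, q3, q5}
Sat(EX (EG ~crit)) = {s : some successor in {q0, q3, q5}} = {q0, q1, q3, q5}
|Sat(EX (EG ~crit))| = |{q0, q1, q3, q5}| = 4.

4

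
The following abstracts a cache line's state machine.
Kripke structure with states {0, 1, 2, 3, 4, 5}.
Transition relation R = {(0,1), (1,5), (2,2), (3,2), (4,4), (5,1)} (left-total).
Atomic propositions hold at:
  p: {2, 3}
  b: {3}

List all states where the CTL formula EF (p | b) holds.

Sat(p | b) = {2, 3}
EF (p | b): least fixpoint, start Z0 = {2, 3}, add states with some successor in Z. Already a fixed point.
Sat(EF (p | b)) = {2, 3}

{2, 3}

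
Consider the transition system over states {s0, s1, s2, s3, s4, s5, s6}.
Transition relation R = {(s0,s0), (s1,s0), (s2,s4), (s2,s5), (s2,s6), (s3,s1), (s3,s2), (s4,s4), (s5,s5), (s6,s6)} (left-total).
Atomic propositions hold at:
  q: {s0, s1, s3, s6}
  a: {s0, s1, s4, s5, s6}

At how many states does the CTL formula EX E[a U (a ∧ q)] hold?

Sat(a ∧ q) = {s0, s1, s6}
E[a U (a ∧ q)]: least fixpoint, start Z0 = Sat((a ∧ q)) = {s0, s1, s6}, add states in Sat(a) with some successor in Z. Already a fixed point.
Sat(E[a U (a ∧ q)]) = {s0, s1, s6}
Sat(EX E[a U (a ∧ q)]) = {s : some successor in {s0, s1, s6}} = {s0, s1, s2, s3, s6}
|Sat(EX E[a U (a ∧ q)])| = |{s0, s1, s2, s3, s6}| = 5.

5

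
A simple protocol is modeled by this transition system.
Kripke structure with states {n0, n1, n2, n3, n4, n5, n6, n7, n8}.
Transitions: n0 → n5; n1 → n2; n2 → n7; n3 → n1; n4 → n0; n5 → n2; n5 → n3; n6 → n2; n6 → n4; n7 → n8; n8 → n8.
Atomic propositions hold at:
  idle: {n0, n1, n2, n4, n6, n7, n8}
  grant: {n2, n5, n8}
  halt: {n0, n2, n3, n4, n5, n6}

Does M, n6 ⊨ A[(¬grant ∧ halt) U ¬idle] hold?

Sat(¬grant) = {n0, n1, n3, n4, n6, n7}
Sat(¬grant ∧ halt) = {n0, n3, n4, n6}
Sat(¬idle) = {n3, n5}
A[(¬grant ∧ halt) U ¬idle]: least fixpoint, start Z0 = Sat(¬idle) = {n3, n5}, add states in Sat(¬grant ∧ halt) with every successor in Z. Z1 = {n0, n3, n5}; Z2 = {n0, n3, n4, n5}; fixed.
Sat(A[(¬grant ∧ halt) U ¬idle]) = {n0, n3, n4, n5}
n6 ∉ Sat(A[(¬grant ∧ halt) U ¬idle]) = {n0, n3, n4, n5}, so the formula does not hold at n6.

No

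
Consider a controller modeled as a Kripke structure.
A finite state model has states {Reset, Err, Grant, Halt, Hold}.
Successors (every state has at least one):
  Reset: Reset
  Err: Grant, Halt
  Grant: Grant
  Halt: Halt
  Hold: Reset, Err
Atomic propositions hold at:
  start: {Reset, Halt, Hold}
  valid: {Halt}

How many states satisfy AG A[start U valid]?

1

A[start U valid]: least fixpoint, start Z0 = Sat(valid) = {Halt}, add states in Sat(start) with every successor in Z. Already a fixed point.
Sat(A[start U valid]) = {Halt}
AG A[start U valid]: greatest fixpoint, start Z0 = {Halt}, keep only states in Sat with every successor in Z. Already a fixed point.
Sat(AG A[start U valid]) = {Halt}
|Sat(AG A[start U valid])| = |{Halt}| = 1.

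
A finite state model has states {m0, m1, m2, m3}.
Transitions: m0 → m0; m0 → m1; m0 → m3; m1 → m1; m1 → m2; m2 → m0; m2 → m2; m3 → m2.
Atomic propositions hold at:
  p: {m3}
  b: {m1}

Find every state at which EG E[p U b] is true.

{m1}

E[p U b]: least fixpoint, start Z0 = Sat(b) = {m1}, add states in Sat(p) with some successor in Z. Already a fixed point.
Sat(E[p U b]) = {m1}
EG E[p U b]: greatest fixpoint, start Z0 = {m1}, keep only states in Sat with some successor in Z. Already a fixed point.
Sat(EG E[p U b]) = {m1}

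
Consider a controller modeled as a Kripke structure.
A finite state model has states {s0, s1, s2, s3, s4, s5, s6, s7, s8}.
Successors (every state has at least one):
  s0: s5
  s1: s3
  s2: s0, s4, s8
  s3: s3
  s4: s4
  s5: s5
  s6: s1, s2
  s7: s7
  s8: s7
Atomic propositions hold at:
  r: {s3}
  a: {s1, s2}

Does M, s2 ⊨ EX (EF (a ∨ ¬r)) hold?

Sat(¬r) = {s0, s1, s2, s4, s5, s6, s7, s8}
Sat(a ∨ ¬r) = {s0, s1, s2, s4, s5, s6, s7, s8}
EF (a ∨ ¬r): least fixpoint, start Z0 = {s0, s1, s2, s4, s5, s6, s7, s8}, add states with some successor in Z. Already a fixed point.
Sat(EF (a ∨ ¬r)) = {s0, s1, s2, s4, s5, s6, s7, s8}
Sat(EX (EF (a ∨ ¬r))) = {s : some successor in {s0, s1, s2, s4, s5, s6, s7, s8}} = {s0, s2, s4, s5, s6, s7, s8}
s2 ∈ Sat(EX (EF (a ∨ ¬r))) = {s0, s2, s4, s5, s6, s7, s8}, so the formula holds at s2.

Yes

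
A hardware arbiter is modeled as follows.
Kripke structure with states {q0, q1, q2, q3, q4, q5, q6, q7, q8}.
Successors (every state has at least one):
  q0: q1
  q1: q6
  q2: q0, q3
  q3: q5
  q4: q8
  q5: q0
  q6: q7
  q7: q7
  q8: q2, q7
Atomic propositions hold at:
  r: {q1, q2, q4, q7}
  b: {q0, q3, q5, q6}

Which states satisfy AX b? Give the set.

{q1, q2, q3, q5}

Sat(AX b) = {s : every successor in {q0, q3, q5, q6}} = {q1, q2, q3, q5}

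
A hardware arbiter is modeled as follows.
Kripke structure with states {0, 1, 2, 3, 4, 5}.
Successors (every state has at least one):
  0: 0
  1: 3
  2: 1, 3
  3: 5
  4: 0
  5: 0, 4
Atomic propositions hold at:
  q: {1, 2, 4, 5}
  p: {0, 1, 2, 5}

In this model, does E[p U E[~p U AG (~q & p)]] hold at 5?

Sat(~p) = {3, 4}
Sat(~q) = {0, 3}
Sat(~q & p) = {0}
AG (~q & p): greatest fixpoint, start Z0 = {0}, keep only states in Sat with every successor in Z. Already a fixed point.
Sat(AG (~q & p)) = {0}
E[~p U AG (~q & p)]: least fixpoint, start Z0 = Sat(AG (~q & p)) = {0}, add states in Sat(~p) with some successor in Z. Z1 = {0, 4}; fixed.
Sat(E[~p U AG (~q & p)]) = {0, 4}
E[p U E[~p U AG (~q & p)]]: least fixpoint, start Z0 = Sat(E[~p U AG (~q & p)]) = {0, 4}, add states in Sat(p) with some successor in Z. Z1 = {0, 4, 5}; fixed.
Sat(E[p U E[~p U AG (~q & p)]]) = {0, 4, 5}
5 ∈ Sat(E[p U E[~p U AG (~q & p)]]) = {0, 4, 5}, so the formula holds at 5.

Yes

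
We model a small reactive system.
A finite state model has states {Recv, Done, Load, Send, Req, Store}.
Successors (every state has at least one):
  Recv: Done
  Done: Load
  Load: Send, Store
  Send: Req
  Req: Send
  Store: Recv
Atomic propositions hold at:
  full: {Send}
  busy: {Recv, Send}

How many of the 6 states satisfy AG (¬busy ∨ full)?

2

Sat(¬busy) = {Done, Load, Req, Store}
Sat(¬busy ∨ full) = {Done, Load, Send, Req, Store}
AG (¬busy ∨ full): greatest fixpoint, start Z0 = {Done, Load, Send, Req, Store}, keep only states in Sat with every successor in Z. Z1 = {Done, Load, Send, Req}; Z2 = {Done, Send, Req}; Z3 = {Send, Req}; fixed.
Sat(AG (¬busy ∨ full)) = {Send, Req}
|Sat(AG (¬busy ∨ full))| = |{Send, Req}| = 2.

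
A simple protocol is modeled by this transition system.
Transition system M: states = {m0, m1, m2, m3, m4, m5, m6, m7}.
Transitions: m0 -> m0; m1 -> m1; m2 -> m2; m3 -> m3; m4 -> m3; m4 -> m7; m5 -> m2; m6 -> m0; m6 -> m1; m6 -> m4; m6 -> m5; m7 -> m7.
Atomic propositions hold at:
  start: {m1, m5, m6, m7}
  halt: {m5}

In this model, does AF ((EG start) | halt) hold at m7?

Yes

EG start: greatest fixpoint, start Z0 = {m1, m5, m6, m7}, keep only states in Sat with some successor in Z. Z1 = {m1, m6, m7}; fixed.
Sat(EG start) = {m1, m6, m7}
Sat((EG start) | halt) = {m1, m5, m6, m7}
AF ((EG start) | halt): least fixpoint, start Z0 = {m1, m5, m6, m7}, add states with every successor in Z. Already a fixed point.
Sat(AF ((EG start) | halt)) = {m1, m5, m6, m7}
m7 ∈ Sat(AF ((EG start) | halt)) = {m1, m5, m6, m7}, so the formula holds at m7.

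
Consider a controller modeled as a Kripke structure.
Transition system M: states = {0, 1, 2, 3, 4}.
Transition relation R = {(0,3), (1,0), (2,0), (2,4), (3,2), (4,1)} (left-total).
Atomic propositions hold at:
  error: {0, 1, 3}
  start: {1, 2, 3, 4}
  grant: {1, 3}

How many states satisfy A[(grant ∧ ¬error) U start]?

4

Sat(¬error) = {2, 4}
Sat(grant ∧ ¬error) = ∅
A[(grant ∧ ¬error) U start]: least fixpoint, start Z0 = Sat(start) = {1, 2, 3, 4}, add states in Sat(grant ∧ ¬error) with every successor in Z. Already a fixed point.
Sat(A[(grant ∧ ¬error) U start]) = {1, 2, 3, 4}
|Sat(A[(grant ∧ ¬error) U start])| = |{1, 2, 3, 4}| = 4.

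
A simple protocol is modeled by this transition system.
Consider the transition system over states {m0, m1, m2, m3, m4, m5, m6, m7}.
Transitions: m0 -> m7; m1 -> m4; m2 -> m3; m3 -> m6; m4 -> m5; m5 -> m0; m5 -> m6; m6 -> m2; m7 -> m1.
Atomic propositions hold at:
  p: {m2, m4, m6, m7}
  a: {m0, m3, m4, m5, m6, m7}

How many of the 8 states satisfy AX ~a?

2

Sat(~a) = {m1, m2}
Sat(AX ~a) = {s : every successor in {m1, m2}} = {m6, m7}
|Sat(AX ~a)| = |{m6, m7}| = 2.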